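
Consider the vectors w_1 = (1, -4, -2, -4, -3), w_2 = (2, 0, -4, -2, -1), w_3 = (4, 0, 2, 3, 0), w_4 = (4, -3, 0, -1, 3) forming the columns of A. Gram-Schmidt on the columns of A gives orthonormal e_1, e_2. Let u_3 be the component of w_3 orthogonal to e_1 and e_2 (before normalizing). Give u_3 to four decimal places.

e_1 = w_1/‖w_1‖ = (1, -4, -2, -4, -3)/6.7823 = (0.1474, -0.5898, -0.2949, -0.5898, -0.4423).
r_{12} = e_1·w_2 = 3.0963.
u_2 = w_2 − 3.0963·e_1 = (1.5435, 1.8261, -3.0870, -0.1739, 0.3696).
‖u_2‖ = 3.9259, so e_2 = (0.3931, 0.4651, -0.7863, -0.0443, 0.0941).
r_{13} = e_1·w_3 = -1.7693; r_{23} = e_2·w_3 = -0.1329.
u_3 = w_3 + 1.7693·e_1 + 0.1329·e_2 = (4.3131, -0.9817, 1.3738, 1.9506, -0.7701).

u_3 = (4.3131, -0.9817, 1.3738, 1.9506, -0.7701)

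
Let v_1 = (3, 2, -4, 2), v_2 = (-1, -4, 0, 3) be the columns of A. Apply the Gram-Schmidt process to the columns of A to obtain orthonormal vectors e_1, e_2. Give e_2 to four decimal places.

v_1 = (3, 2, -4, 2); ‖v_1‖ = 5.7446, so e_1 = (0.5222, 0.3482, -0.6963, 0.3482).
e_1·v_2 = 0.5222·(-1) + 0.3482·(-4) + (-0.6963)·0 + 0.3482·3 = -0.8704.
u_2 = v_2 + 0.8704·e_1 = (-0.5455, -3.6970, -0.6061, 3.3030).
‖u_2‖ = 5.0242, so e_2 = (-0.1086, -0.7358, -0.1206, 0.6574).

e_2 = (-0.1086, -0.7358, -0.1206, 0.6574)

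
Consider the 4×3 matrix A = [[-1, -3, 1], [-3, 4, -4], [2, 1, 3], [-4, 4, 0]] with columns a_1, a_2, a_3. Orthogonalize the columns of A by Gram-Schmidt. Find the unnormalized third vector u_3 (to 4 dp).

u_3 = (1.1081, -2.0930, 2.1751, 2.3803)

a_1 = (-1, -3, 2, -4); ‖a_1‖ = 5.4772, so q_1 = (-0.1826, -0.5477, 0.3651, -0.7303).
q_1·a_2 = (-0.1826)·(-3) + (-0.5477)·4 + 0.3651·1 + (-0.7303)·4 = -4.1992.
u_2 = a_2 + 4.1992·q_1 = (-3.7667, 1.7000, 2.5333, 0.9333).
‖u_2‖ = 4.9363, so q_2 = (-0.7631, 0.3444, 0.5132, 0.1891).
q_1·a_3 = (-0.1826)·1 + (-0.5477)·(-4) + 0.3651·3 + (-0.7303)·0 = 3.1038; q_2·a_3 = (-0.7631)·1 + 0.3444·(-4) + 0.5132·3 + 0.1891·0 = -0.6010.
u_3 = a_3 − 3.1038·q_1 + 0.6010·q_2 = (1.1081, -2.0930, 2.1751, 2.3803).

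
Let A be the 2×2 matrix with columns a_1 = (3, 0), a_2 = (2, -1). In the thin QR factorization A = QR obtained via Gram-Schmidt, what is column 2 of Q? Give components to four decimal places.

e_2 = (0.0000, -1.0000)

a_1 = (3, 0); ‖a_1‖ = 3.0000, so e_1 = (1.0000, 0.0000).
e_1·a_2 = 1.0000·2 + 0.0000·(-1) = 2.0000.
u_2 = a_2 − 2.0000·e_1 = (0.0000, -1.0000).
‖u_2‖ = 1.0000, so e_2 = (0.0000, -1.0000).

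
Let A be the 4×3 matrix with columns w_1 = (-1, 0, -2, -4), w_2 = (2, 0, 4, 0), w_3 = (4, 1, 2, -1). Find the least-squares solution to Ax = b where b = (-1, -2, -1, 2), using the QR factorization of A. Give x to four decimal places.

w_1 = (-1, 0, -2, -4); ‖w_1‖ = 4.5826, so q_1 = (-0.2182, 0.0000, -0.4364, -0.8729).
q_1·w_2 = (-0.2182)·2 + 0.0000·0 + (-0.4364)·4 + (-0.8729)·0 = -2.1822.
u_2 = w_2 + 2.1822·q_1 = (1.5238, 0.0000, 3.0476, -1.9048).
‖u_2‖ = 3.9036, so q_2 = (0.3904, 0.0000, 0.7807, -0.4880).
q_1·w_3 = (-0.2182)·4 + 0.0000·1 + (-0.4364)·2 + (-0.8729)·(-1) = -0.8729; q_2·w_3 = 0.3904·4 + 0.0000·1 + 0.7807·2 + (-0.4880)·(-1) = 3.6108.
u_3 = w_3 + 0.8729·q_1 − 3.6108·q_2 = (2.4000, 1.0000, -1.2000, 0.0000).
‖u_3‖ = 2.8636, so q_3 = (0.8381, 0.3492, -0.4191, 0.0000).
Qᵀb = (-1.0911, -2.1470, -1.1175).
Back-substitute: x_3 = -1.1175/2.8636 = -0.3902.
x_2 = (-2.1470 − 3.6108·(-0.3902))/3.9036 = -0.1890.
x_1 = (-1.0911 + 2.1822·(-0.1890) + 0.8729·(-0.3902))/4.5826 = -0.4024.

x = (-0.4024, -0.1890, -0.3902)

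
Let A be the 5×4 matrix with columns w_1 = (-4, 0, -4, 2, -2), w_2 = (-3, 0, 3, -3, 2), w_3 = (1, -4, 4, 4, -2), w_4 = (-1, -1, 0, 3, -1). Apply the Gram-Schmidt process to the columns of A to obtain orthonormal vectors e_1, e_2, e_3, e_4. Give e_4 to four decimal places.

w_1 = (-4, 0, -4, 2, -2); ‖w_1‖ = 6.3246, so e_1 = (-0.6325, 0.0000, -0.6325, 0.3162, -0.3162).
e_1·w_2 = (-0.6325)·(-3) + 0.0000·0 + (-0.6325)·3 + 0.3162·(-3) + (-0.3162)·2 = -1.5811.
u_2 = w_2 + 1.5811·e_1 = (-4.0000, 0.0000, 2.0000, -2.5000, 1.5000).
‖u_2‖ = 5.3385, so e_2 = (-0.7493, 0.0000, 0.3746, -0.4683, 0.2810).
e_1·w_3 = (-0.6325)·1 + 0.0000·(-4) + (-0.6325)·4 + 0.3162·4 + (-0.3162)·(-2) = -1.2649; e_2·w_3 = (-0.7493)·1 + 0.0000·(-4) + 0.3746·4 + (-0.4683)·4 + 0.2810·(-2) = -1.6859.
u_3 = w_3 + 1.2649·e_1 + 1.6859·e_2 = (-1.0632, -4.0000, 3.8316, 3.6105, -1.9263).
‖u_3‖ = 6.9683, so e_3 = (-0.1526, -0.5740, 0.5499, 0.5181, -0.2764).
e_1·w_4 = (-0.6325)·(-1) + 0.0000·(-1) + (-0.6325)·0 + 0.3162·3 + (-0.3162)·(-1) = 1.8974; e_2·w_4 = (-0.7493)·(-1) + 0.0000·(-1) + 0.3746·0 + (-0.4683)·3 + 0.2810·(-1) = -0.9366; e_3·w_4 = (-0.1526)·(-1) + (-0.5740)·(-1) + 0.5499·0 + 0.5181·3 + (-0.2764)·(-1) = 2.5574.
u_4 = w_4 − 1.8974·e_1 + 0.9366·e_2 − 2.5574·e_3 = (-0.1116, 0.4680, 0.1447, 0.6363, 0.5701).
‖u_4‖ = 0.9911, so e_4 = (-0.1126, 0.4722, 0.1460, 0.6420, 0.5752).

e_4 = (-0.1126, 0.4722, 0.1460, 0.6420, 0.5752)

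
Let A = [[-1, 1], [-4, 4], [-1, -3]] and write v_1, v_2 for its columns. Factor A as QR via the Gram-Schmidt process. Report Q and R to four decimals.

v_1 = (-1, -4, -1); ‖v_1‖ = 4.2426, so e_1 = (-0.2357, -0.9428, -0.2357).
e_1·v_2 = (-0.2357)·1 + (-0.9428)·4 + (-0.2357)·(-3) = -3.2998.
u_2 = v_2 + 3.2998·e_1 = (0.2222, 0.8889, -3.7778).
‖u_2‖ = 3.8873, so e_2 = (0.0572, 0.2287, -0.9718).

Q = [[-0.2357, 0.0572], [-0.9428, 0.2287], [-0.2357, -0.9718]], R = [[4.2426, -3.2998], [0.0000, 3.8873]]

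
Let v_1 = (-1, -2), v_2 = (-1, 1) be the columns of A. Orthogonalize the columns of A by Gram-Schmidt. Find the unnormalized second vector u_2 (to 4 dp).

v_1 = (-1, -2); ‖v_1‖ = 2.2361, so q_1 = (-0.4472, -0.8944).
q_1·v_2 = (-0.4472)·(-1) + (-0.8944)·1 = -0.4472.
u_2 = v_2 + 0.4472·q_1 = (-1.2000, 0.6000).

u_2 = (-1.2000, 0.6000)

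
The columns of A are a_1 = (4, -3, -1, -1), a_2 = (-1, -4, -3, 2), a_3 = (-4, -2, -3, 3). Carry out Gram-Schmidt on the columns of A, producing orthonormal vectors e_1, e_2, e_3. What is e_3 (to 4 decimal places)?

a_1 = (4, -3, -1, -1); ‖a_1‖ = 5.1962, so e_1 = (0.7698, -0.5774, -0.1925, -0.1925).
e_1·a_2 = 0.7698·(-1) + (-0.5774)·(-4) + (-0.1925)·(-3) + (-0.1925)·2 = 1.7321.
u_2 = a_2 − 1.7321·e_1 = (-2.3333, -3.0000, -2.6667, 2.3333).
‖u_2‖ = 5.1962, so e_2 = (-0.4491, -0.5774, -0.5132, 0.4491).
e_1·a_3 = 0.7698·(-4) + (-0.5774)·(-2) + (-0.1925)·(-3) + (-0.1925)·3 = -1.9245; e_2·a_3 = (-0.4491)·(-4) + (-0.5774)·(-2) + (-0.5132)·(-3) + 0.4491·3 = 5.8377.
u_3 = a_3 + 1.9245·e_1 − 5.8377·e_2 = (0.1029, 0.2593, -0.3745, 0.0082).
‖u_3‖ = 0.4670, so e_3 = (0.2203, 0.5551, -0.8019, 0.0176).

e_3 = (0.2203, 0.5551, -0.8019, 0.0176)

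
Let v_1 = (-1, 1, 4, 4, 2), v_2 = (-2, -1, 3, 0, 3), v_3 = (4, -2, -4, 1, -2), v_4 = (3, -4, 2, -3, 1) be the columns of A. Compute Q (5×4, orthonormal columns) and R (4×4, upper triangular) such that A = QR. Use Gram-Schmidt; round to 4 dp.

Q = [[-0.1622, -0.4082, 0.4981, 0.5961], [0.1622, -0.4082, -0.7222, -0.0354], [0.6489, 0.2722, -0.1818, 0.6597], [0.6489, -0.5443, 0.3503, -0.3648], [0.3244, 0.5443, 0.2731, -0.2741]], R = [[6.1644, 3.0822, -3.5689, -1.4600], [0.0000, 3.6742, -3.5382, 3.1299], [0.0000, 0.0000, 3.9680, 3.2419], [0.0000, 0.0000, 0.0000, 4.0697]]

e_1 = v_1/‖v_1‖ = (-1, 1, 4, 4, 2)/6.1644 = (-0.1622, 0.1622, 0.6489, 0.6489, 0.3244).
r_{12} = e_1·v_2 = 3.0822.
u_2 = v_2 − 3.0822·e_1 = (-1.5000, -1.5000, 1.0000, -2.0000, 2.0000).
‖u_2‖ = 3.6742, so e_2 = (-0.4082, -0.4082, 0.2722, -0.5443, 0.5443).
r_{13} = e_1·v_3 = -3.5689; r_{23} = e_2·v_3 = -3.5382.
u_3 = v_3 + 3.5689·e_1 + 3.5382·e_2 = (1.9766, -2.8655, -0.7212, 1.3899, 1.0838).
‖u_3‖ = 3.9680, so e_3 = (0.4981, -0.7222, -0.1818, 0.3503, 0.2731).
r_{14} = e_1·v_4 = -1.4600; r_{24} = e_2·v_4 = 3.1299; r_{34} = e_3·v_4 = 3.2419.
u_4 = v_4 + 1.4600·e_1 − 3.1299·e_2 − 3.2419·e_3 = (2.4260, -0.1442, 2.6848, -1.4845, -1.1155).
‖u_4‖ = 4.0697, so e_4 = (0.5961, -0.0354, 0.6597, -0.3648, -0.2741).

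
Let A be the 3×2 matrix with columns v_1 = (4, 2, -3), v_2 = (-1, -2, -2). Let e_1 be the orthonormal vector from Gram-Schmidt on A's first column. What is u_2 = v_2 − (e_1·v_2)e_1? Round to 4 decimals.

u_2 = (-0.7241, -1.8621, -2.2069)

v_1 = (4, 2, -3); ‖v_1‖ = 5.3852, so e_1 = (0.7428, 0.3714, -0.5571).
e_1·v_2 = 0.7428·(-1) + 0.3714·(-2) + (-0.5571)·(-2) = -0.3714.
u_2 = v_2 + 0.3714·e_1 = (-0.7241, -1.8621, -2.2069).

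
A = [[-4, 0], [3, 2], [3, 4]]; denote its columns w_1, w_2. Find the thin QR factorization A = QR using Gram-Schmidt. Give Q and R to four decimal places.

w_1 = (-4, 3, 3); ‖w_1‖ = 5.8310, so e_1 = (-0.6860, 0.5145, 0.5145).
e_1·w_2 = (-0.6860)·0 + 0.5145·2 + 0.5145·4 = 3.0870.
u_2 = w_2 − 3.0870·e_1 = (2.1176, 0.4118, 2.4118).
‖u_2‖ = 3.2358, so e_2 = (0.6544, 0.1273, 0.7453).

Q = [[-0.6860, 0.6544], [0.5145, 0.1273], [0.5145, 0.7453]], R = [[5.8310, 3.0870], [0.0000, 3.2358]]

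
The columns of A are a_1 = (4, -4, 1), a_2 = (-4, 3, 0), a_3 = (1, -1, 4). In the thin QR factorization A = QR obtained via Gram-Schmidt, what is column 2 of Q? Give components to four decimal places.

a_1 = (4, -4, 1); ‖a_1‖ = 5.7446, so e_1 = (0.6963, -0.6963, 0.1741).
e_1·a_2 = 0.6963·(-4) + (-0.6963)·3 + 0.1741·0 = -4.8742.
u_2 = a_2 + 4.8742·e_1 = (-0.6061, -0.3939, 0.8485).
‖u_2‖ = 1.1146, so e_2 = (-0.5437, -0.3534, 0.7612).

e_2 = (-0.5437, -0.3534, 0.7612)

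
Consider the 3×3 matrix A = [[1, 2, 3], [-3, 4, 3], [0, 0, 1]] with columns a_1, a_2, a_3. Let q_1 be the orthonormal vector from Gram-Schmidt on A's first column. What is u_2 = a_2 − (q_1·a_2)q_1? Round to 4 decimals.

q_1 = a_1/‖a_1‖ = (1, -3, 0)/3.1623 = (0.3162, -0.9487, 0.0000).
r_{12} = q_1·a_2 = -3.1623.
u_2 = a_2 + 3.1623·q_1 = (3.0000, 1.0000, 0.0000).

u_2 = (3.0000, 1.0000, 0.0000)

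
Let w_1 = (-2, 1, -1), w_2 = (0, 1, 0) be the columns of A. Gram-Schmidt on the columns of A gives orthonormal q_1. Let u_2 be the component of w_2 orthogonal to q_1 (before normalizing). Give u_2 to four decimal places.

u_2 = (0.3333, 0.8333, 0.1667)

w_1 = (-2, 1, -1); ‖w_1‖ = 2.4495, so q_1 = (-0.8165, 0.4082, -0.4082).
q_1·w_2 = (-0.8165)·0 + 0.4082·1 + (-0.4082)·0 = 0.4082.
u_2 = w_2 − 0.4082·q_1 = (0.3333, 0.8333, 0.1667).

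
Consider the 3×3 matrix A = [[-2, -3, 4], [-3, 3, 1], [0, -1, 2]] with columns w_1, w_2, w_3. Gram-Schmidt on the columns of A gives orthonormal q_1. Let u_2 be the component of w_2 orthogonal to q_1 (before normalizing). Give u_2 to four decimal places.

u_2 = (-3.4615, 2.3077, -1.0000)

w_1 = (-2, -3, 0); ‖w_1‖ = 3.6056, so q_1 = (-0.5547, -0.8321, 0.0000).
q_1·w_2 = (-0.5547)·(-3) + (-0.8321)·3 + 0.0000·(-1) = -0.8321.
u_2 = w_2 + 0.8321·q_1 = (-3.4615, 2.3077, -1.0000).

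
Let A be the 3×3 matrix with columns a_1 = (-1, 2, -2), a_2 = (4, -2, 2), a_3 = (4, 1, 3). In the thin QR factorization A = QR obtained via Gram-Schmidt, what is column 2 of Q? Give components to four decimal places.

q_2 = (0.9428, 0.2357, -0.2357)

q_1 = a_1/‖a_1‖ = (-1, 2, -2)/3.0000 = (-0.3333, 0.6667, -0.6667).
r_{12} = q_1·a_2 = -4.0000.
u_2 = a_2 + 4.0000·q_1 = (2.6667, 0.6667, -0.6667).
‖u_2‖ = 2.8284, so q_2 = (0.9428, 0.2357, -0.2357).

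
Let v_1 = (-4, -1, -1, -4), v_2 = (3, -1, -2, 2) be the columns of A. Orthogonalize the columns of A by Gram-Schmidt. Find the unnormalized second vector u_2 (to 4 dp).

u_2 = (1.0000, -1.5000, -2.5000, 0.0000)

q_1 = v_1/‖v_1‖ = (-4, -1, -1, -4)/5.8310 = (-0.6860, -0.1715, -0.1715, -0.6860).
r_{12} = q_1·v_2 = -2.9155.
u_2 = v_2 + 2.9155·q_1 = (1.0000, -1.5000, -2.5000, 0.0000).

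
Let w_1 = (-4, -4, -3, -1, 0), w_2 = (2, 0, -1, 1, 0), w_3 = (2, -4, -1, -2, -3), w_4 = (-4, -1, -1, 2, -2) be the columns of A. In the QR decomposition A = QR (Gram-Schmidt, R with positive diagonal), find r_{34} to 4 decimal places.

r_{34} = -1.1136

w_1 = (-4, -4, -3, -1, 0); ‖w_1‖ = 6.4807, so e_1 = (-0.6172, -0.6172, -0.4629, -0.1543, 0.0000).
e_1·w_2 = (-0.6172)·2 + (-0.6172)·0 + (-0.4629)·(-1) + (-0.1543)·1 + 0.0000·0 = -0.9258.
u_2 = w_2 + 0.9258·e_1 = (1.4286, -0.5714, -1.4286, 0.8571, 0.0000).
‖u_2‖ = 2.2678, so e_2 = (0.6299, -0.2520, -0.6299, 0.3780, 0.0000).
e_1·w_3 = (-0.6172)·2 + (-0.6172)·(-4) + (-0.4629)·(-1) + (-0.1543)·(-2) + 0.0000·(-3) = 2.0059; e_2·w_3 = 0.6299·2 + (-0.2520)·(-4) + (-0.6299)·(-1) + 0.3780·(-2) + 0.0000·(-3) = 2.1418.
u_3 = w_3 − 2.0059·e_1 − 2.1418·e_2 = (1.8889, -2.2222, 1.2778, -2.5000, -3.0000).
‖u_3‖ = 5.0387, so e_3 = (0.3749, -0.4410, 0.2536, -0.4962, -0.5954).
r_{34} = e_3·w_4 = -1.1136.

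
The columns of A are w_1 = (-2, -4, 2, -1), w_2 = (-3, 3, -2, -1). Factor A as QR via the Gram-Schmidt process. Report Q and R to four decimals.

Q = [[-0.4000, -0.8369], [-0.8000, 0.3509], [0.4000, -0.2879], [-0.2000, -0.3059]], R = [[5.0000, -1.8000], [0.0000, 4.4452]]

w_1 = (-2, -4, 2, -1); ‖w_1‖ = 5.0000, so q_1 = (-0.4000, -0.8000, 0.4000, -0.2000).
q_1·w_2 = (-0.4000)·(-3) + (-0.8000)·3 + 0.4000·(-2) + (-0.2000)·(-1) = -1.8000.
u_2 = w_2 + 1.8000·q_1 = (-3.7200, 1.5600, -1.2800, -1.3600).
‖u_2‖ = 4.4452, so q_2 = (-0.8369, 0.3509, -0.2879, -0.3059).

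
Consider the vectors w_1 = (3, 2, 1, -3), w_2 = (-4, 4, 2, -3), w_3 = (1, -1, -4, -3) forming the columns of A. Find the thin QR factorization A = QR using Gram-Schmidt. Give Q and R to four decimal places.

w_1 = (3, 2, 1, -3); ‖w_1‖ = 4.7958, so e_1 = (0.6255, 0.4170, 0.2085, -0.6255).
e_1·w_2 = 0.6255·(-4) + 0.4170·4 + 0.2085·2 + (-0.6255)·(-3) = 1.4596.
u_2 = w_2 − 1.4596·e_1 = (-4.9130, 3.3913, 1.6957, -2.0870).
‖u_2‖ = 6.5475, so e_2 = (-0.7504, 0.5180, 0.2590, -0.3187).
e_1·w_3 = 0.6255·1 + 0.4170·(-1) + 0.2085·(-4) + (-0.6255)·(-3) = 1.2511; e_2·w_3 = (-0.7504)·1 + 0.5180·(-1) + 0.2590·(-4) + (-0.3187)·(-3) = -1.3480.
u_3 = w_3 − 1.2511·e_1 + 1.3480·e_2 = (-0.7941, -0.8235, -3.9118, -2.6471).
‖u_3‖ = 4.8598, so e_3 = (-0.1634, -0.1695, -0.8049, -0.5447).

Q = [[0.6255, -0.7504, -0.1634], [0.4170, 0.5180, -0.1695], [0.2085, 0.2590, -0.8049], [-0.6255, -0.3187, -0.5447]], R = [[4.7958, 1.4596, 1.2511], [0.0000, 6.5475, -1.3480], [0.0000, 0.0000, 4.8598]]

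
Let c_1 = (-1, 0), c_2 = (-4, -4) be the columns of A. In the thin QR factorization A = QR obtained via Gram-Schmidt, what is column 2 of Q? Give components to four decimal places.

e_2 = (0.0000, -1.0000)

c_1 = (-1, 0); ‖c_1‖ = 1.0000, so e_1 = (-1.0000, 0.0000).
e_1·c_2 = (-1.0000)·(-4) + 0.0000·(-4) = 4.0000.
u_2 = c_2 − 4.0000·e_1 = (0.0000, -4.0000).
‖u_2‖ = 4.0000, so e_2 = (0.0000, -1.0000).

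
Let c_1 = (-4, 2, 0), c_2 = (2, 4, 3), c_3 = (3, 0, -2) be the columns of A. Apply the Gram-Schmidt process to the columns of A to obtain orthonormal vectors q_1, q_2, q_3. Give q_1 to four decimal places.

c_1 = (-4, 2, 0); ‖c_1‖ = 4.4721, so q_1 = (-0.8944, 0.4472, 0.0000).

q_1 = (-0.8944, 0.4472, 0.0000)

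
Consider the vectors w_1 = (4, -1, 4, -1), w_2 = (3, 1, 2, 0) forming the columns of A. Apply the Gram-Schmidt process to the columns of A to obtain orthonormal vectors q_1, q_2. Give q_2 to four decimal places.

w_1 = (4, -1, 4, -1); ‖w_1‖ = 5.8310, so q_1 = (0.6860, -0.1715, 0.6860, -0.1715).
q_1·w_2 = 0.6860·3 + (-0.1715)·1 + 0.6860·2 + (-0.1715)·0 = 3.2585.
u_2 = w_2 − 3.2585·q_1 = (0.7647, 1.5588, -0.2353, 0.5588).
‖u_2‖ = 1.8391, so q_2 = (0.4158, 0.8476, -0.1279, 0.3039).

q_2 = (0.4158, 0.8476, -0.1279, 0.3039)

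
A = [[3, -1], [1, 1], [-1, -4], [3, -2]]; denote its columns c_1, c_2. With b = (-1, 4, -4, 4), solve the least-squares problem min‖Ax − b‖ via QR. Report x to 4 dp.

x = (1.0047, 0.7736)

c_1 = (3, 1, -1, 3); ‖c_1‖ = 4.4721, so e_1 = (0.6708, 0.2236, -0.2236, 0.6708).
e_1·c_2 = 0.6708·(-1) + 0.2236·1 + (-0.2236)·(-4) + 0.6708·(-2) = -0.8944.
u_2 = c_2 + 0.8944·e_1 = (-0.4000, 1.2000, -4.2000, -1.4000).
‖u_2‖ = 4.6043, so e_2 = (-0.0869, 0.2606, -0.9122, -0.3041).
Qᵀb = (3.8013, 3.5619).
Back-substitute: x_2 = 3.5619/4.6043 = 0.7736.
x_1 = (3.8013 + 0.8944·0.7736)/4.4721 = 1.0047.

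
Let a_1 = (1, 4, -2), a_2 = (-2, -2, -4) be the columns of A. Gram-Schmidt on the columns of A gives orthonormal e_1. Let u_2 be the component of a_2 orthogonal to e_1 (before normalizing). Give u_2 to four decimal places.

u_2 = (-1.9048, -1.6190, -4.1905)

e_1 = a_1/‖a_1‖ = (1, 4, -2)/4.5826 = (0.2182, 0.8729, -0.4364).
r_{12} = e_1·a_2 = -0.4364.
u_2 = a_2 + 0.4364·e_1 = (-1.9048, -1.6190, -4.1905).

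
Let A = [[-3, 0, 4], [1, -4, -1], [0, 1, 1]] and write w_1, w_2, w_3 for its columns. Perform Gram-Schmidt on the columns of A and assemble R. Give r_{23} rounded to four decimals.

r_{23} = -0.0510

w_1 = (-3, 1, 0); ‖w_1‖ = 3.1623, so e_1 = (-0.9487, 0.3162, 0.0000).
e_1·w_2 = (-0.9487)·0 + 0.3162·(-4) + 0.0000·1 = -1.2649.
u_2 = w_2 + 1.2649·e_1 = (-1.2000, -3.6000, 1.0000).
‖u_2‖ = 3.9243, so e_2 = (-0.3058, -0.9174, 0.2548).
r_{23} = e_2·w_3 = -0.0510.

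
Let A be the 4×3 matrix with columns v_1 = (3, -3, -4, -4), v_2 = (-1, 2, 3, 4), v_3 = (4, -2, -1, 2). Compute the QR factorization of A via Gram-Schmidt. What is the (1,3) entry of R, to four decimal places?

r_{13} = 1.9799

v_1 = (3, -3, -4, -4); ‖v_1‖ = 7.0711, so e_1 = (0.4243, -0.4243, -0.5657, -0.5657).
r_{13} = e_1·v_3 = 1.9799.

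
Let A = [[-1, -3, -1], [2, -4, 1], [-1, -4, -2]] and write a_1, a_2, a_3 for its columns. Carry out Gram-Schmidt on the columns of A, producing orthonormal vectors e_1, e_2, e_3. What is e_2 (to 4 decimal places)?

a_1 = (-1, 2, -1); ‖a_1‖ = 2.4495, so e_1 = (-0.4082, 0.8165, -0.4082).
e_1·a_2 = (-0.4082)·(-3) + 0.8165·(-4) + (-0.4082)·(-4) = -0.4082.
u_2 = a_2 + 0.4082·e_1 = (-3.1667, -3.6667, -4.1667).
‖u_2‖ = 6.3901, so e_2 = (-0.4956, -0.5738, -0.6521).

e_2 = (-0.4956, -0.5738, -0.6521)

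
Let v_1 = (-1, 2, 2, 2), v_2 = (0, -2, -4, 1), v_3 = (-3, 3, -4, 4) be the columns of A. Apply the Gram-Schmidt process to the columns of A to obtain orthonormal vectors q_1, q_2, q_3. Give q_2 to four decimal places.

q_1 = v_1/‖v_1‖ = (-1, 2, 2, 2)/3.6056 = (-0.2774, 0.5547, 0.5547, 0.5547).
r_{12} = q_1·v_2 = -2.7735.
u_2 = v_2 + 2.7735·q_1 = (-0.7692, -0.4615, -2.4615, 2.5385).
‖u_2‖ = 3.6480, so q_2 = (-0.2109, -0.1265, -0.6748, 0.6959).

q_2 = (-0.2109, -0.1265, -0.6748, 0.6959)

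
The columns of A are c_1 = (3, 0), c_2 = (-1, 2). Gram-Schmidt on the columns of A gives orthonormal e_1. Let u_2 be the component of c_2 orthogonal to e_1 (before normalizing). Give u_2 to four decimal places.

c_1 = (3, 0); ‖c_1‖ = 3.0000, so e_1 = (1.0000, 0.0000).
e_1·c_2 = 1.0000·(-1) + 0.0000·2 = -1.0000.
u_2 = c_2 + 1.0000·e_1 = (0.0000, 2.0000).

u_2 = (0.0000, 2.0000)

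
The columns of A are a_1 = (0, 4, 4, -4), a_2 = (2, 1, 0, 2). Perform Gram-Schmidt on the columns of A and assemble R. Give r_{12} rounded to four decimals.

q_1 = a_1/‖a_1‖ = (0, 4, 4, -4)/6.9282 = (0.0000, 0.5774, 0.5774, -0.5774).
r_{12} = q_1·a_2 = -0.5774.

r_{12} = -0.5774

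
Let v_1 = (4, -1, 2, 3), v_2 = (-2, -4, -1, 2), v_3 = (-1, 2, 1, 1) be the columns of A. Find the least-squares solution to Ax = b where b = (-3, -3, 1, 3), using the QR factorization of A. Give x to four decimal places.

x = (0.0983, 1.1099, 0.9497)

v_1 = (4, -1, 2, 3); ‖v_1‖ = 5.4772, so q_1 = (0.7303, -0.1826, 0.3651, 0.5477).
q_1·v_2 = 0.7303·(-2) + (-0.1826)·(-4) + 0.3651·(-1) + 0.5477·2 = 0.0000.
u_2 = v_2 + 0.0000·q_1 = (-2.0000, -4.0000, -1.0000, 2.0000).
‖u_2‖ = 5.0000, so q_2 = (-0.4000, -0.8000, -0.2000, 0.4000).
q_1·v_3 = 0.7303·(-1) + (-0.1826)·2 + 0.3651·1 + 0.5477·1 = -0.1826; q_2·v_3 = (-0.4000)·(-1) + (-0.8000)·2 + (-0.2000)·1 + 0.4000·1 = -1.0000.
u_3 = v_3 + 0.1826·q_1 + 1.0000·q_2 = (-1.2667, 1.1667, 0.8667, 1.5000).
‖u_3‖ = 2.4427, so q_3 = (-0.5186, 0.4776, 0.3548, 0.6141).
Qᵀb = (0.3651, 4.6000, 2.3199).
Back-substitute: x_3 = 2.3199/2.4427 = 0.9497.
x_2 = (4.6000 + 1.0000·0.9497)/5.0000 = 1.1099.
x_1 = (0.3651 + 0.0000·1.1099 + 0.1826·0.9497)/5.4772 = 0.0983.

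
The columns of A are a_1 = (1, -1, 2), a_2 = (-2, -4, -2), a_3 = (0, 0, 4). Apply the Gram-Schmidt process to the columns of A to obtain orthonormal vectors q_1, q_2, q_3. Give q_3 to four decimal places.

q_1 = a_1/‖a_1‖ = (1, -1, 2)/2.4495 = (0.4082, -0.4082, 0.8165).
r_{12} = q_1·a_2 = -0.8165.
u_2 = a_2 + 0.8165·q_1 = (-1.6667, -4.3333, -1.3333).
‖u_2‖ = 4.8305, so q_2 = (-0.3450, -0.8971, -0.2760).
r_{13} = q_1·a_3 = 3.2660; r_{23} = q_2·a_3 = -1.1041.
u_3 = a_3 − 3.2660·q_1 + 1.1041·q_2 = (-1.7143, 0.3429, 1.0286).
‖u_3‖ = 2.0284, so q_3 = (-0.8452, 0.1690, 0.5071).

q_3 = (-0.8452, 0.1690, 0.5071)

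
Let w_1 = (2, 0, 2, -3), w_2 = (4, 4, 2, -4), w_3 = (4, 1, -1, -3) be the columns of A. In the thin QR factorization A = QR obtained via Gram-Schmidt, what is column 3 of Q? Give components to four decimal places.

w_1 = (2, 0, 2, -3); ‖w_1‖ = 4.1231, so q_1 = (0.4851, 0.0000, 0.4851, -0.7276).
q_1·w_2 = 0.4851·4 + 0.0000·4 + 0.4851·2 + (-0.7276)·(-4) = 5.8209.
u_2 = w_2 − 5.8209·q_1 = (1.1765, 4.0000, -0.8235, 0.2353).
‖u_2‖ = 4.2565, so q_2 = (0.2764, 0.9397, -0.1935, 0.0553).
q_1·w_3 = 0.4851·4 + 0.0000·1 + 0.4851·(-1) + (-0.7276)·(-3) = 3.6380; q_2·w_3 = 0.2764·4 + 0.9397·1 + (-0.1935)·(-1) + 0.0553·(-3) = 2.0730.
u_3 = w_3 − 3.6380·q_1 − 2.0730·q_2 = (1.6623, -0.9481, -2.3636, -0.4675).
‖u_3‖ = 3.0769, so q_3 = (0.5403, -0.3081, -0.7682, -0.1519).

q_3 = (0.5403, -0.3081, -0.7682, -0.1519)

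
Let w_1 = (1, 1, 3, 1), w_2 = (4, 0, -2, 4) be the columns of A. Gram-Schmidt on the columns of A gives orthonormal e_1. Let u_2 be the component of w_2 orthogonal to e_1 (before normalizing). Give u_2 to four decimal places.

e_1 = w_1/‖w_1‖ = (1, 1, 3, 1)/3.4641 = (0.2887, 0.2887, 0.8660, 0.2887).
r_{12} = e_1·w_2 = 0.5774.
u_2 = w_2 − 0.5774·e_1 = (3.8333, -0.1667, -2.5000, 3.8333).

u_2 = (3.8333, -0.1667, -2.5000, 3.8333)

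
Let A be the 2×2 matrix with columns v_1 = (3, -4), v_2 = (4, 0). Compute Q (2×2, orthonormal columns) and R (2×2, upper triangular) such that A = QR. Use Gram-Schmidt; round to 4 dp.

Q = [[0.6000, 0.8000], [-0.8000, 0.6000]], R = [[5.0000, 2.4000], [0.0000, 3.2000]]

q_1 = v_1/‖v_1‖ = (3, -4)/5.0000 = (0.6000, -0.8000).
r_{12} = q_1·v_2 = 2.4000.
u_2 = v_2 − 2.4000·q_1 = (2.5600, 1.9200).
‖u_2‖ = 3.2000, so q_2 = (0.8000, 0.6000).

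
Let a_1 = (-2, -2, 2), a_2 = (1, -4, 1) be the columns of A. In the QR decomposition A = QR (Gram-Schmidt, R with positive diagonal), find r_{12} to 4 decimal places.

r_{12} = 2.3094

q_1 = a_1/‖a_1‖ = (-2, -2, 2)/3.4641 = (-0.5774, -0.5774, 0.5774).
r_{12} = q_1·a_2 = 2.3094.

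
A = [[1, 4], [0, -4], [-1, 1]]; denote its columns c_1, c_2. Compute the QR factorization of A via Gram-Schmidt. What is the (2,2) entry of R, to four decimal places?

c_1 = (1, 0, -1); ‖c_1‖ = 1.4142, so e_1 = (0.7071, 0.0000, -0.7071).
e_1·c_2 = 0.7071·4 + 0.0000·(-4) + (-0.7071)·1 = 2.1213.
u_2 = c_2 − 2.1213·e_1 = (2.5000, -4.0000, 2.5000).
r_{22} = ‖u_2‖ = 5.3385.

r_{22} = 5.3385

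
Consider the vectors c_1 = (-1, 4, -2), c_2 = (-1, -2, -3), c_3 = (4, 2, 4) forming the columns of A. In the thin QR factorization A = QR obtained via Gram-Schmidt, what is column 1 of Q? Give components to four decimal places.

e_1 = (-0.2182, 0.8729, -0.4364)

c_1 = (-1, 4, -2); ‖c_1‖ = 4.5826, so e_1 = (-0.2182, 0.8729, -0.4364).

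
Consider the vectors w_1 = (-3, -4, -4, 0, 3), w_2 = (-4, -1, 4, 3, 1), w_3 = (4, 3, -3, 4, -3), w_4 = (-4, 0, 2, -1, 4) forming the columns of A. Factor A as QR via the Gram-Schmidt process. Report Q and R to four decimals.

Q = [[-0.4243, -0.5838, 0.1404, -0.1553], [-0.5657, -0.1161, 0.1503, 0.7333], [-0.5657, 0.6480, -0.4146, -0.1301], [0.0000, 0.4585, 0.8608, -0.0055], [0.4243, 0.1253, -0.2120, 0.6490]], R = [[7.0711, 0.4243, -2.9698, 2.2627], [0.0000, 6.5437, -3.1695, 3.6738], [0.0000, 0.0000, 6.3352, -3.0995], [0.0000, 0.0000, 0.0000, 2.9625]]

w_1 = (-3, -4, -4, 0, 3); ‖w_1‖ = 7.0711, so q_1 = (-0.4243, -0.5657, -0.5657, 0.0000, 0.4243).
q_1·w_2 = (-0.4243)·(-4) + (-0.5657)·(-1) + (-0.5657)·4 + 0.0000·3 + 0.4243·1 = 0.4243.
u_2 = w_2 − 0.4243·q_1 = (-3.8200, -0.7600, 4.2400, 3.0000, 0.8200).
‖u_2‖ = 6.5437, so q_2 = (-0.5838, -0.1161, 0.6480, 0.4585, 0.1253).
q_1·w_3 = (-0.4243)·4 + (-0.5657)·3 + (-0.5657)·(-3) + 0.0000·4 + 0.4243·(-3) = -2.9698; q_2·w_3 = (-0.5838)·4 + (-0.1161)·3 + 0.6480·(-3) + 0.4585·4 + 0.1253·(-3) = -3.1695.
u_3 = w_3 + 2.9698·q_1 + 3.1695·q_2 = (0.8898, 0.9519, -2.6263, 5.4531, -1.3428).
‖u_3‖ = 6.3352, so q_3 = (0.1404, 0.1503, -0.4146, 0.8608, -0.2120).
q_1·w_4 = (-0.4243)·(-4) + (-0.5657)·0 + (-0.5657)·2 + 0.0000·(-1) + 0.4243·4 = 2.2627; q_2·w_4 = (-0.5838)·(-4) + (-0.1161)·0 + 0.6480·2 + 0.4585·(-1) + 0.1253·4 = 3.6738; q_3·w_4 = 0.1404·(-4) + 0.1503·0 + (-0.4146)·2 + 0.8608·(-1) + (-0.2120)·4 = -3.0995.
u_4 = w_4 − 2.2627·q_1 − 3.6738·q_2 + 3.0995·q_3 = (-0.4600, 2.1724, -0.3854, -0.0163, 1.9226).
‖u_4‖ = 2.9625, so q_4 = (-0.1553, 0.7333, -0.1301, -0.0055, 0.6490).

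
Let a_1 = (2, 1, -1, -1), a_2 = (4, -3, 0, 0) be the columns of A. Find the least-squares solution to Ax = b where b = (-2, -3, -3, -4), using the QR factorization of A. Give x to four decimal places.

x = (-0.0333, 0.0467)

a_1 = (2, 1, -1, -1); ‖a_1‖ = 2.6458, so q_1 = (0.7559, 0.3780, -0.3780, -0.3780).
q_1·a_2 = 0.7559·4 + 0.3780·(-3) + (-0.3780)·0 + (-0.3780)·0 = 1.8898.
u_2 = a_2 − 1.8898·q_1 = (2.5714, -3.7143, 0.7143, 0.7143).
‖u_2‖ = 4.6291, so q_2 = (0.5555, -0.8024, 0.1543, 0.1543).
Qᵀb = (0.0000, 0.2160).
Back-substitute: x_2 = 0.2160/4.6291 = 0.0467.
x_1 = (0.0000 − 1.8898·0.0467)/2.6458 = -0.0333.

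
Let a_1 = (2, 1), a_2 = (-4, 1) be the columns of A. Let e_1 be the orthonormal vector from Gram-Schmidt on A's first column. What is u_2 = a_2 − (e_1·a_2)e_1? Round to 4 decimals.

u_2 = (-1.2000, 2.4000)

e_1 = a_1/‖a_1‖ = (2, 1)/2.2361 = (0.8944, 0.4472).
r_{12} = e_1·a_2 = -3.1305.
u_2 = a_2 + 3.1305·e_1 = (-1.2000, 2.4000).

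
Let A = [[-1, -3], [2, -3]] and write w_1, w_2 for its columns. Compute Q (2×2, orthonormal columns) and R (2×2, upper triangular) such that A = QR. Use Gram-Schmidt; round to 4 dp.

Q = [[-0.4472, -0.8944], [0.8944, -0.4472]], R = [[2.2361, -1.3416], [0.0000, 4.0249]]

w_1 = (-1, 2); ‖w_1‖ = 2.2361, so q_1 = (-0.4472, 0.8944).
q_1·w_2 = (-0.4472)·(-3) + 0.8944·(-3) = -1.3416.
u_2 = w_2 + 1.3416·q_1 = (-3.6000, -1.8000).
‖u_2‖ = 4.0249, so q_2 = (-0.8944, -0.4472).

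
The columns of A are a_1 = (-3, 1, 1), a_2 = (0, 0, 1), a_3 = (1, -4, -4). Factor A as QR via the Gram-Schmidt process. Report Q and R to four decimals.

Q = [[-0.9045, 0.2860, -0.3162], [0.3015, -0.0953, -0.9487], [0.3015, 0.9535, 0.0000]], R = [[3.3166, 0.3015, -3.3166], [0.0000, 0.9535, -3.1464], [0.0000, 0.0000, 3.4785]]

e_1 = a_1/‖a_1‖ = (-3, 1, 1)/3.3166 = (-0.9045, 0.3015, 0.3015).
r_{12} = e_1·a_2 = 0.3015.
u_2 = a_2 − 0.3015·e_1 = (0.2727, -0.0909, 0.9091).
‖u_2‖ = 0.9535, so e_2 = (0.2860, -0.0953, 0.9535).
r_{13} = e_1·a_3 = -3.3166; r_{23} = e_2·a_3 = -3.1464.
u_3 = a_3 + 3.3166·e_1 + 3.1464·e_2 = (-1.1000, -3.3000, 0.0000).
‖u_3‖ = 3.4785, so e_3 = (-0.3162, -0.9487, 0.0000).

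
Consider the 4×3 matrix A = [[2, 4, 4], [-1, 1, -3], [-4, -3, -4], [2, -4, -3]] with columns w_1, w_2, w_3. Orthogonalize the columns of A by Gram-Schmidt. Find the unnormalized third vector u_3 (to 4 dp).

u_3 = (-0.0108, -3.2357, 0.2863, -1.0344)

q_1 = w_1/‖w_1‖ = (2, -1, -4, 2)/5.0000 = (0.4000, -0.2000, -0.8000, 0.4000).
r_{12} = q_1·w_2 = 2.2000.
u_2 = w_2 − 2.2000·q_1 = (3.1200, 1.4400, -1.2400, -4.8800).
‖u_2‖ = 6.0959, so q_2 = (0.5118, 0.2362, -0.2034, -0.8005).
r_{13} = q_1·w_3 = 4.2000; r_{23} = q_2·w_3 = 4.5539.
u_3 = w_3 − 4.2000·q_1 − 4.5539·q_2 = (-0.0108, -3.2357, 0.2863, -1.0344).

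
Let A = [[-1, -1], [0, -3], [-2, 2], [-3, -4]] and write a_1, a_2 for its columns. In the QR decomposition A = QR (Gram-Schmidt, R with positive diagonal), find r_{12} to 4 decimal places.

a_1 = (-1, 0, -2, -3); ‖a_1‖ = 3.7417, so q_1 = (-0.2673, 0.0000, -0.5345, -0.8018).
r_{12} = q_1·a_2 = 2.4054.

r_{12} = 2.4054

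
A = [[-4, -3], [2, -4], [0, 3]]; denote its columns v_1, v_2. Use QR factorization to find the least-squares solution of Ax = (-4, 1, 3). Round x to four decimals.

x = (0.8193, 0.4036)

e_1 = v_1/‖v_1‖ = (-4, 2, 0)/4.4721 = (-0.8944, 0.4472, 0.0000).
r_{12} = e_1·v_2 = 0.8944.
u_2 = v_2 − 0.8944·e_1 = (-2.2000, -4.4000, 3.0000).
‖u_2‖ = 5.7619, so e_2 = (-0.3818, -0.7636, 0.5207).
Qᵀb = (4.0249, 2.3256).
Back-substitute: x_2 = 2.3256/5.7619 = 0.4036.
x_1 = (4.0249 − 0.8944·0.4036)/4.4721 = 0.8193.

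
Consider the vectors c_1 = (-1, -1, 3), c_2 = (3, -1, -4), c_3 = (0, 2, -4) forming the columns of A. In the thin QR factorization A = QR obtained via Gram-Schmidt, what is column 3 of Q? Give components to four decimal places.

c_1 = (-1, -1, 3); ‖c_1‖ = 3.3166, so q_1 = (-0.3015, -0.3015, 0.9045).
q_1·c_2 = (-0.3015)·3 + (-0.3015)·(-1) + 0.9045·(-4) = -4.2212.
u_2 = c_2 + 4.2212·q_1 = (1.7273, -2.2727, -0.1818).
‖u_2‖ = 2.8604, so q_2 = (0.6039, -0.7946, -0.0636).
q_1·c_3 = (-0.3015)·0 + (-0.3015)·2 + 0.9045·(-4) = -4.2212; q_2·c_3 = 0.6039·0 + (-0.7946)·2 + (-0.0636)·(-4) = -1.3348.
u_3 = c_3 + 4.2212·q_1 + 1.3348·q_2 = (-0.4667, -0.3333, -0.2667).
‖u_3‖ = 0.6325, so q_3 = (-0.7379, -0.5270, -0.4216).

q_3 = (-0.7379, -0.5270, -0.4216)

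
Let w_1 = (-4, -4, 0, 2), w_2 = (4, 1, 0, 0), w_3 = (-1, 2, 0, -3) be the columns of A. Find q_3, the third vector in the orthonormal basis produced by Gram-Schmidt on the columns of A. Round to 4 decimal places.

w_1 = (-4, -4, 0, 2); ‖w_1‖ = 6.0000, so q_1 = (-0.6667, -0.6667, 0.0000, 0.3333).
q_1·w_2 = (-0.6667)·4 + (-0.6667)·1 + 0.0000·0 + 0.3333·0 = -3.3333.
u_2 = w_2 + 3.3333·q_1 = (1.7778, -1.2222, 0.0000, 1.1111).
‖u_2‖ = 2.4267, so q_2 = (0.7326, -0.5037, 0.0000, 0.4579).
q_1·w_3 = (-0.6667)·(-1) + (-0.6667)·2 + 0.0000·0 + 0.3333·(-3) = -1.6667; q_2·w_3 = 0.7326·(-1) + (-0.5037)·2 + 0.0000·0 + 0.4579·(-3) = -3.1135.
u_3 = w_3 + 1.6667·q_1 + 3.1135·q_2 = (0.1698, -0.6792, 0.0000, -1.0189).
‖u_3‖ = 1.2362, so q_3 = (0.1374, -0.5494, 0.0000, -0.8242).

q_3 = (0.1374, -0.5494, 0.0000, -0.8242)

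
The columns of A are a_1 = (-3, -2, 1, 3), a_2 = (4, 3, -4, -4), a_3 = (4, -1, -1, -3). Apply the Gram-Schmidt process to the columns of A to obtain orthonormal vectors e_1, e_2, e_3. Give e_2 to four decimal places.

e_2 = (-0.1675, 0.0167, -0.9714, 0.1675)

e_1 = a_1/‖a_1‖ = (-3, -2, 1, 3)/4.7958 = (-0.6255, -0.4170, 0.2085, 0.6255).
r_{12} = e_1·a_2 = -7.0895.
u_2 = a_2 + 7.0895·e_1 = (-0.4348, 0.0435, -2.5217, 0.4348).
‖u_2‖ = 2.5960, so e_2 = (-0.1675, 0.0167, -0.9714, 0.1675).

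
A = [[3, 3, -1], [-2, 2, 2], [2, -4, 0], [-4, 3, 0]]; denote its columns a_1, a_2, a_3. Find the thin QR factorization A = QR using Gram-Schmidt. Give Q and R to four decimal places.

Q = [[0.5222, 0.7814, -0.0318], [-0.3482, 0.1954, 0.9010], [0.3482, -0.5535, 0.1134], [-0.6963, 0.2116, -0.4176]], R = [[5.7446, -2.6112, -1.2185], [0.0000, 5.5841, -0.3907], [0.0000, 0.0000, 1.8337]]

a_1 = (3, -2, 2, -4); ‖a_1‖ = 5.7446, so e_1 = (0.5222, -0.3482, 0.3482, -0.6963).
e_1·a_2 = 0.5222·3 + (-0.3482)·2 + 0.3482·(-4) + (-0.6963)·3 = -2.6112.
u_2 = a_2 + 2.6112·e_1 = (4.3636, 1.0909, -3.0909, 1.1818).
‖u_2‖ = 5.5841, so e_2 = (0.7814, 0.1954, -0.5535, 0.2116).
e_1·a_3 = 0.5222·(-1) + (-0.3482)·2 + 0.3482·0 + (-0.6963)·0 = -1.2185; e_2·a_3 = 0.7814·(-1) + 0.1954·2 + (-0.5535)·0 + 0.2116·0 = -0.3907.
u_3 = a_3 + 1.2185·e_1 + 0.3907·e_2 = (-0.0583, 1.6521, 0.2080, -0.7658).
‖u_3‖ = 1.8337, so e_3 = (-0.0318, 0.9010, 0.1134, -0.4176).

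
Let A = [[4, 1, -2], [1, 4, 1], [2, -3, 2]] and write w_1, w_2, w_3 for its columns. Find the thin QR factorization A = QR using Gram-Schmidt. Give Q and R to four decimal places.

Q = [[0.8729, 0.1219, -0.4725], [0.2182, 0.7686, 0.6014], [0.4364, -0.6280, 0.6443]], R = [[4.5826, 0.4364, -0.6547], [0.0000, 5.0803, -0.7311], [0.0000, 0.0000, 2.8349]]

w_1 = (4, 1, 2); ‖w_1‖ = 4.5826, so e_1 = (0.8729, 0.2182, 0.4364).
e_1·w_2 = 0.8729·1 + 0.2182·4 + 0.4364·(-3) = 0.4364.
u_2 = w_2 − 0.4364·e_1 = (0.6190, 3.9048, -3.1905).
‖u_2‖ = 5.0803, so e_2 = (0.1219, 0.7686, -0.6280).
e_1·w_3 = 0.8729·(-2) + 0.2182·1 + 0.4364·2 = -0.6547; e_2·w_3 = 0.1219·(-2) + 0.7686·1 + (-0.6280)·2 = -0.7311.
u_3 = w_3 + 0.6547·e_1 + 0.7311·e_2 = (-1.3395, 1.7048, 1.8266).
‖u_3‖ = 2.8349, so e_3 = (-0.4725, 0.6014, 0.6443).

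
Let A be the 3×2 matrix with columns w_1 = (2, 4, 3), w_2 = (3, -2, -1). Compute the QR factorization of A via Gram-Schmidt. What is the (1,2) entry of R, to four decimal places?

w_1 = (2, 4, 3); ‖w_1‖ = 5.3852, so q_1 = (0.3714, 0.7428, 0.5571).
r_{12} = q_1·w_2 = -0.9285.

r_{12} = -0.9285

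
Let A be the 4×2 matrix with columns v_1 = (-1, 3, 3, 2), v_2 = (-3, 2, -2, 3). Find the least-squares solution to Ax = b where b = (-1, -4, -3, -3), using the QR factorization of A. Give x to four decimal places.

x = (-1.1683, 0.0967)

v_1 = (-1, 3, 3, 2); ‖v_1‖ = 4.7958, so e_1 = (-0.2085, 0.6255, 0.6255, 0.4170).
e_1·v_2 = (-0.2085)·(-3) + 0.6255·2 + 0.6255·(-2) + 0.4170·3 = 1.8766.
u_2 = v_2 − 1.8766·e_1 = (-2.6087, 0.8261, -3.1739, 2.2174).
‖u_2‖ = 4.7411, so e_2 = (-0.5502, 0.1742, -0.6694, 0.4677).
Qᵀb = (-5.4214, 0.4585).
Back-substitute: x_2 = 0.4585/4.7411 = 0.0967.
x_1 = (-5.4214 − 1.8766·0.0967)/4.7958 = -1.1683.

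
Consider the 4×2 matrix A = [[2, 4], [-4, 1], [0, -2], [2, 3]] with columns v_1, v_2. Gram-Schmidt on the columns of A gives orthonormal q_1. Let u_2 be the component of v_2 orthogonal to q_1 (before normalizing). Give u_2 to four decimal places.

q_1 = v_1/‖v_1‖ = (2, -4, 0, 2)/4.8990 = (0.4082, -0.8165, 0.0000, 0.4082).
r_{12} = q_1·v_2 = 2.0412.
u_2 = v_2 − 2.0412·q_1 = (3.1667, 2.6667, -2.0000, 2.1667).

u_2 = (3.1667, 2.6667, -2.0000, 2.1667)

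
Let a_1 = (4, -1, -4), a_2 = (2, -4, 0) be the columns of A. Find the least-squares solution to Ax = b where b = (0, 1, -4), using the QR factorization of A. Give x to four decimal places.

a_1 = (4, -1, -4); ‖a_1‖ = 5.7446, so e_1 = (0.6963, -0.1741, -0.6963).
e_1·a_2 = 0.6963·2 + (-0.1741)·(-4) + (-0.6963)·0 = 2.0889.
u_2 = a_2 − 2.0889·e_1 = (0.5455, -3.6364, 1.4545).
‖u_2‖ = 3.9543, so e_2 = (0.1379, -0.9196, 0.3678).
Qᵀb = (2.6112, -2.3910).
Back-substitute: x_2 = -2.3910/3.9543 = -0.6047.
x_1 = (2.6112 − 2.0889·(-0.6047))/5.7446 = 0.6744.

x = (0.6744, -0.6047)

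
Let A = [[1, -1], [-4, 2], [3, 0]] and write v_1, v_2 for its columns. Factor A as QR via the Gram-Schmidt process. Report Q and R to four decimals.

e_1 = v_1/‖v_1‖ = (1, -4, 3)/5.0990 = (0.1961, -0.7845, 0.5883).
r_{12} = e_1·v_2 = -1.7650.
u_2 = v_2 + 1.7650·e_1 = (-0.6538, 0.6154, 1.0385).
‖u_2‖ = 1.3728, so e_2 = (-0.4763, 0.4483, 0.7564).

Q = [[0.1961, -0.4763], [-0.7845, 0.4483], [0.5883, 0.7564]], R = [[5.0990, -1.7650], [0.0000, 1.3728]]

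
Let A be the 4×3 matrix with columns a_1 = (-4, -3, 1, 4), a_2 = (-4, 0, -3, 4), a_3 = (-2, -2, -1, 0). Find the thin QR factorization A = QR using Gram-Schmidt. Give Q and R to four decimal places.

Q = [[-0.6172, -0.2703, -0.2938], [-0.4629, 0.4523, -0.5814], [0.1543, -0.8058, -0.4361], [0.6172, 0.2703, -0.6209]], R = [[6.4807, 4.4748, 2.0059], [0.0000, 4.5800, 0.4419], [0.0000, 0.0000, 2.1865]]

e_1 = a_1/‖a_1‖ = (-4, -3, 1, 4)/6.4807 = (-0.6172, -0.4629, 0.1543, 0.6172).
r_{12} = e_1·a_2 = 4.4748.
u_2 = a_2 − 4.4748·e_1 = (-1.2381, 2.0714, -3.6905, 1.2381).
‖u_2‖ = 4.5800, so e_2 = (-0.2703, 0.4523, -0.8058, 0.2703).
r_{13} = e_1·a_3 = 2.0059; r_{23} = e_2·a_3 = 0.4419.
u_3 = a_3 − 2.0059·e_1 − 0.4419·e_2 = (-0.6425, -1.2713, -0.9535, -1.3575).
‖u_3‖ = 2.1865, so e_3 = (-0.2938, -0.5814, -0.4361, -0.6209).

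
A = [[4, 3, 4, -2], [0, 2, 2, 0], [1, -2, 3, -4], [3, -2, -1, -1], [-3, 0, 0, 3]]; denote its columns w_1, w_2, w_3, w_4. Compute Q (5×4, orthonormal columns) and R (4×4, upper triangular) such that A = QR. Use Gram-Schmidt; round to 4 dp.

w_1 = (4, 0, 1, 3, -3); ‖w_1‖ = 5.9161, so e_1 = (0.6761, 0.0000, 0.1690, 0.5071, -0.5071).
e_1·w_2 = 0.6761·3 + 0.0000·2 + 0.1690·(-2) + 0.5071·(-2) + (-0.5071)·0 = 0.6761.
u_2 = w_2 − 0.6761·e_1 = (2.5429, 2.0000, -2.1143, -2.3429, 0.3429).
‖u_2‖ = 4.5324, so e_2 = (0.5610, 0.4413, -0.4665, -0.5169, 0.0756).
e_1·w_3 = 0.6761·4 + 0.0000·2 + 0.1690·3 + 0.5071·(-1) + (-0.5071)·0 = 2.7045; e_2·w_3 = 0.5610·4 + 0.4413·2 + (-0.4665)·3 + (-0.5169)·(-1) + 0.0756·0 = 2.2441.
u_3 = w_3 − 2.7045·e_1 − 2.2441·e_2 = (0.9124, 1.0097, 3.5897, -1.2114, 1.2017).
‖u_3‖ = 4.2011, so e_3 = (0.2172, 0.2403, 0.8545, -0.2884, 0.2860).
e_1·w_4 = 0.6761·(-2) + 0.0000·0 + 0.1690·(-4) + 0.5071·(-1) + (-0.5071)·3 = -4.0567; e_2·w_4 = 0.5610·(-2) + 0.4413·0 + (-0.4665)·(-4) + (-0.5169)·(-1) + 0.0756·3 = 1.4877; e_3·w_4 = 0.2172·(-2) + 0.2403·0 + 0.8545·(-4) + (-0.2884)·(-1) + 0.2860·3 = -2.7057.
u_4 = w_4 + 4.0567·e_1 − 1.4877·e_2 + 2.7057·e_3 = (0.4958, -0.0061, -0.3084, 1.0459, 1.6043).
‖u_4‖ = 2.0021, so e_4 = (0.2476, -0.0031, -0.1540, 0.5224, 0.8013).

Q = [[0.6761, 0.5610, 0.2172, 0.2476], [0.0000, 0.4413, 0.2403, -0.0031], [0.1690, -0.4665, 0.8545, -0.1540], [0.5071, -0.5169, -0.2884, 0.5224], [-0.5071, 0.0756, 0.2860, 0.8013]], R = [[5.9161, 0.6761, 2.7045, -4.0567], [0.0000, 4.5324, 2.2441, 1.4877], [0.0000, 0.0000, 4.2011, -2.7057], [0.0000, 0.0000, 0.0000, 2.0021]]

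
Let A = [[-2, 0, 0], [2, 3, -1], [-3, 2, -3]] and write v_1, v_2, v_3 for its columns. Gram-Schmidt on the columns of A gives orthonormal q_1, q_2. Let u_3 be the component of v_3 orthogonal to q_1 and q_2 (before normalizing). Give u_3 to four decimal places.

q_1 = v_1/‖v_1‖ = (-2, 2, -3)/4.1231 = (-0.4851, 0.4851, -0.7276).
r_{12} = q_1·v_2 = 0.0000.
u_2 = v_2 + 0.0000·q_1 = (0.0000, 3.0000, 2.0000).
‖u_2‖ = 3.6056, so q_2 = (0.0000, 0.8321, 0.5547).
r_{13} = q_1·v_3 = 1.6977; r_{23} = q_2·v_3 = -2.4962.
u_3 = v_3 − 1.6977·q_1 + 2.4962·q_2 = (0.8235, 0.2534, -0.3801).

u_3 = (0.8235, 0.2534, -0.3801)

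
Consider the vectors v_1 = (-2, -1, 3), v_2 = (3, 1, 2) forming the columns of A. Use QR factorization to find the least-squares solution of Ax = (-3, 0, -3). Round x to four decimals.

x = (-0.2923, -1.0923)

v_1 = (-2, -1, 3); ‖v_1‖ = 3.7417, so e_1 = (-0.5345, -0.2673, 0.8018).
e_1·v_2 = (-0.5345)·3 + (-0.2673)·1 + 0.8018·2 = -0.2673.
u_2 = v_2 + 0.2673·e_1 = (2.8571, 0.9286, 2.2143).
‖u_2‖ = 3.7321, so e_2 = (0.7656, 0.2488, 0.5933).
Qᵀb = (-0.8018, -4.0766).
Back-substitute: x_2 = -4.0766/3.7321 = -1.0923.
x_1 = (-0.8018 + 0.2673·(-1.0923))/3.7417 = -0.2923.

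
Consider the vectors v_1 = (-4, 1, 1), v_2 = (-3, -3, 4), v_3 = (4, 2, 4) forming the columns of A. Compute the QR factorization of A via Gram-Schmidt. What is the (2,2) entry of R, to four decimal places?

r_{22} = 4.9610

q_1 = v_1/‖v_1‖ = (-4, 1, 1)/4.2426 = (-0.9428, 0.2357, 0.2357).
r_{12} = q_1·v_2 = 3.0641.
u_2 = v_2 − 3.0641·q_1 = (-0.1111, -3.7222, 3.2778).
r_{22} = ‖u_2‖ = 4.9610.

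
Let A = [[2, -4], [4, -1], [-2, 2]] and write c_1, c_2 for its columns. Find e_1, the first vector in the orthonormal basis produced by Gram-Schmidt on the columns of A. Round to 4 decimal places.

c_1 = (2, 4, -2); ‖c_1‖ = 4.8990, so e_1 = (0.4082, 0.8165, -0.4082).

e_1 = (0.4082, 0.8165, -0.4082)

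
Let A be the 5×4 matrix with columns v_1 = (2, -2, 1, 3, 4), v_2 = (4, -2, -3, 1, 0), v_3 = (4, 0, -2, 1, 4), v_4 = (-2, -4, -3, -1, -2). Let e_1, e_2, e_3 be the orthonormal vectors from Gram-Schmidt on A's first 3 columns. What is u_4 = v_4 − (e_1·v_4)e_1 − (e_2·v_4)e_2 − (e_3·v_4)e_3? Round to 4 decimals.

u_4 = (-2.2237, -1.9932, -2.0279, -1.1752, 1.5036)

v_1 = (2, -2, 1, 3, 4); ‖v_1‖ = 5.8310, so e_1 = (0.3430, -0.3430, 0.1715, 0.5145, 0.6860).
e_1·v_2 = 0.3430·4 + (-0.3430)·(-2) + 0.1715·(-3) + 0.5145·1 + 0.6860·0 = 2.0580.
u_2 = v_2 − 2.0580·e_1 = (3.2941, -1.2941, -3.3529, -0.0588, -1.4118).
‖u_2‖ = 5.0759, so e_2 = (0.6490, -0.2550, -0.6606, -0.0116, -0.2781).
e_1·v_3 = 0.3430·4 + (-0.3430)·0 + 0.1715·(-2) + 0.5145·1 + 0.6860·4 = 4.2875; e_2·v_3 = 0.6490·4 + (-0.2550)·0 + (-0.6606)·(-2) + (-0.0116)·1 + (-0.2781)·4 = 2.7929.
u_3 = v_3 − 4.2875·e_1 − 2.7929·e_2 = (0.7169, 2.1826, -0.8904, -1.1735, 1.8356).
‖u_3‖ = 3.2890, so e_3 = (0.2180, 0.6636, -0.2707, -0.3568, 0.5581).
e_1·v_4 = 0.3430·(-2) + (-0.3430)·(-4) + 0.1715·(-3) + 0.5145·(-1) + 0.6860·(-2) = -1.7150; e_2·v_4 = 0.6490·(-2) + (-0.2550)·(-4) + (-0.6606)·(-3) + (-0.0116)·(-1) + (-0.2781)·(-2) = 2.2714; e_3·v_4 = 0.2180·(-2) + 0.6636·(-4) + (-0.2707)·(-3) + (-0.3568)·(-1) + 0.5581·(-2) = -3.0377.
u_4 = v_4 + 1.7150·e_1 − 2.2714·e_2 + 3.0377·e_3 = (-2.2237, -1.9932, -2.0279, -1.1752, 1.5036).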